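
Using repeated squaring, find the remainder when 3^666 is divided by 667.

3^1 ≡ 3 (mod 667)
3^2 ≡ 3^2 = 9 ≡ 9 (mod 667)
3^4 ≡ 9^2 = 81 ≡ 81 (mod 667)
3^8 ≡ 81^2 = 6561 ≡ 558 (mod 667)
3^16 ≡ 558^2 = 311364 ≡ 542 (mod 667)
3^32 ≡ 542^2 = 293764 ≡ 284 (mod 667)
3^64 ≡ 284^2 = 80656 ≡ 616 (mod 667)
3^128 ≡ 616^2 = 379456 ≡ 600 (mod 667)
3^256 ≡ 600^2 = 360000 ≡ 487 (mod 667)
3^512 ≡ 487^2 = 237169 ≡ 384 (mod 667)
666 = 512 + 128 + 16 + 8 + 2 in binary powers of 2.
So 3^666 ≡ 384 · 600 · 542 · 558 · 9 ≡ 660 (mod 667).
Since 660 ≠ 1, base 3 is a Fermat witness: 667 is composite.

660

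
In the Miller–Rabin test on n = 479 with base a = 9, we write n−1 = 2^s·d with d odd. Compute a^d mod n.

479 − 1 = 478 = 2^1 · 239, so d = 239.
9^1 ≡ 9 (mod 479)
9^2 ≡ 9^2 = 81 ≡ 81 (mod 479)
9^4 ≡ 81^2 = 6561 ≡ 334 (mod 479)
9^8 ≡ 334^2 = 111556 ≡ 428 (mod 479)
9^16 ≡ 428^2 = 183184 ≡ 206 (mod 479)
9^32 ≡ 206^2 = 42436 ≡ 284 (mod 479)
9^64 ≡ 284^2 = 80656 ≡ 184 (mod 479)
9^128 ≡ 184^2 = 33856 ≡ 326 (mod 479)
239 = 128 + 64 + 32 + 8 + 4 + 2 + 1 in binary powers of 2.
So 9^239 ≡ 326 · 184 · 284 · 428 · 334 · 81 · 9 ≡ 1 (mod 479).
Since 9^d ≡ 1 (mod 479), base 9 does not prove 479 composite.

1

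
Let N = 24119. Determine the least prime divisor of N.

24119 is odd.
Digit sum 17, not divisible by 3.
Ends in 9: not divisible by 5.
7: 24119 = 7·3445 + 4
11: 24119 = 11·2192 + 7
13: 24119 = 13·1855 + 4
17: 24119 = 17·1418 + 13
19: 24119 = 19·1269 + 8
23: 24119 = 23·1048 + 15
29: 24119 = 29·831 + 20
31: 24119 = 31·778 + 1
37: 24119 = 37·651 + 32
41: 24119 = 41·588 + 11
43: 24119 = 43·560 + 39
47: 24119 = 47·513 + 8
53: 24119 = 53·455 + 4
59: 24119 = 59·408 + 47
61: 24119 = 61·395 + 24
67: 24119 = 67·359 + 66
71: 24119 = 71·339 + 50
73: 24119 = 73·330 + 29
79: 24119 = 79·305 + 24
83: 24119 = 83·290 + 49
89: 24119 = 89·271

89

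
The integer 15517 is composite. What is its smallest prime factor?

15517 is odd.
Digit sum 19, not divisible by 3.
Ends in 7: not divisible by 5.
7: 15517 = 7·2216 + 5
11: 15517 = 11·1410 + 7
13: 15517 = 13·1193 + 8
17: 15517 = 17·912 + 13
19: 15517 = 19·816 + 13
23: 15517 = 23·674 + 15
29: 15517 = 29·535 + 2
31: 15517 = 31·500 + 17
37: 15517 = 37·419 + 14
41: 15517 = 41·378 + 19
43: 15517 = 43·360 + 37
47: 15517 = 47·330 + 7
53: 15517 = 53·292 + 41
59: 15517 = 59·263

59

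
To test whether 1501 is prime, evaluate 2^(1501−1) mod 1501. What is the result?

1128

2^1 ≡ 2 (mod 1501)
2^2 ≡ 2^2 = 4 ≡ 4 (mod 1501)
2^4 ≡ 4^2 = 16 ≡ 16 (mod 1501)
2^8 ≡ 16^2 = 256 ≡ 256 (mod 1501)
2^16 ≡ 256^2 = 65536 ≡ 993 (mod 1501)
2^32 ≡ 993^2 = 986049 ≡ 1393 (mod 1501)
2^64 ≡ 1393^2 = 1940449 ≡ 1157 (mod 1501)
2^128 ≡ 1157^2 = 1338649 ≡ 1258 (mod 1501)
2^256 ≡ 1258^2 = 1582564 ≡ 510 (mod 1501)
2^512 ≡ 510^2 = 260100 ≡ 427 (mod 1501)
2^1024 ≡ 427^2 = 182329 ≡ 708 (mod 1501)
1500 = 1024 + 256 + 128 + 64 + 16 + 8 + 4 in binary powers of 2.
So 2^1500 ≡ 708 · 510 · 1258 · 1157 · 993 · 256 · 16 ≡ 1128 (mod 1501).
Since 1128 ≠ 1, base 2 is a Fermat witness: 1501 is composite.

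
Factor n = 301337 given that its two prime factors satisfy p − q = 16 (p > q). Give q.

Since p = q + 16, we have 301337 = q(q + 16), so q² + 16q − 301337 = 0.
Discriminant: 16² + 4·301337 = 256 + 1205348 = 1205604; √1205604 = 1098.
q = (−16 + 1098)/2 = 541, and p = q + 16 = 557.
Check: 541 · 557 = 301337.

541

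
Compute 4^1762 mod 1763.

508

4^1 ≡ 4 (mod 1763)
4^2 ≡ 4^2 = 16 ≡ 16 (mod 1763)
4^4 ≡ 16^2 = 256 ≡ 256 (mod 1763)
4^8 ≡ 256^2 = 65536 ≡ 305 (mod 1763)
4^16 ≡ 305^2 = 93025 ≡ 1349 (mod 1763)
4^32 ≡ 1349^2 = 1819801 ≡ 385 (mod 1763)
4^64 ≡ 385^2 = 148225 ≡ 133 (mod 1763)
4^128 ≡ 133^2 = 17689 ≡ 59 (mod 1763)
4^256 ≡ 59^2 = 3481 ≡ 1718 (mod 1763)
4^512 ≡ 1718^2 = 2951524 ≡ 262 (mod 1763)
4^1024 ≡ 262^2 = 68644 ≡ 1650 (mod 1763)
1762 = 1024 + 512 + 128 + 64 + 32 + 2 in binary powers of 2.
So 4^1762 ≡ 1650 · 262 · 59 · 133 · 385 · 16 ≡ 508 (mod 1763).
Since 508 ≠ 1, base 4 is a Fermat witness: 1763 is composite.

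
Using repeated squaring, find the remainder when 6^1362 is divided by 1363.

6^1 ≡ 6 (mod 1363)
6^2 ≡ 6^2 = 36 ≡ 36 (mod 1363)
6^4 ≡ 36^2 = 1296 ≡ 1296 (mod 1363)
6^8 ≡ 1296^2 = 1679616 ≡ 400 (mod 1363)
6^16 ≡ 400^2 = 160000 ≡ 529 (mod 1363)
6^32 ≡ 529^2 = 279841 ≡ 426 (mod 1363)
6^64 ≡ 426^2 = 181476 ≡ 197 (mod 1363)
6^128 ≡ 197^2 = 38809 ≡ 645 (mod 1363)
6^256 ≡ 645^2 = 416025 ≡ 310 (mod 1363)
6^512 ≡ 310^2 = 96100 ≡ 690 (mod 1363)
6^1024 ≡ 690^2 = 476100 ≡ 413 (mod 1363)
1362 = 1024 + 256 + 64 + 16 + 2 in binary powers of 2.
So 6^1362 ≡ 413 · 310 · 197 · 529 · 36 ≡ 397 (mod 1363).
Since 397 ≠ 1, base 6 is a Fermat witness: 1363 is composite.

397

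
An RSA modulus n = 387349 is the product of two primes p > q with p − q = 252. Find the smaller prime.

Since p = q + 252, we have 387349 = q(q + 252), so q² + 252q − 387349 = 0.
Discriminant: 252² + 4·387349 = 63504 + 1549396 = 1612900; √1612900 = 1270.
q = (−252 + 1270)/2 = 509, and p = q + 252 = 761.
Check: 509 · 761 = 387349.

509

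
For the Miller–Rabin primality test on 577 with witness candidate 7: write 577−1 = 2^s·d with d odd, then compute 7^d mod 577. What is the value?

577 − 1 = 576 = 2^6 · 9, so d = 9.
7^1 ≡ 7 (mod 577)
7^2 ≡ 7^2 = 49 ≡ 49 (mod 577)
7^4 ≡ 49^2 = 2401 ≡ 93 (mod 577)
7^8 ≡ 93^2 = 8649 ≡ 571 (mod 577)
9 = 8 + 1 in binary powers of 2.
So 7^9 ≡ 571 · 7 ≡ 535 (mod 577).
Squaring chain: 535 → 33 → 512 → 186 → 553 → 576; reaches −1, so base 7 does not prove 577 composite.

535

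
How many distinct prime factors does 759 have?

759 = 3 · 253
253 = 11 · 23
759 = 3 · 11 · 23, which has 3 distinct prime factors.

3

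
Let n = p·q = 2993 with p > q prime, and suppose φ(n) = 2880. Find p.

φ(n) = (p−1)(q−1) = n − (p+q) + 1, so p + q = 2993 − 2880 + 1 = 114.
p and q are the roots of t² − 114t + 2993 = 0.
Discriminant: 114² − 4·2993 = 12996 − 11972 = 1024; √1024 = 32.
q = (114 − 32)/2 = 41, p = (114 + 32)/2 = 73.
Check: 41 · 73 = 2993.

73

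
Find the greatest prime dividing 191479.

73

191479 = 43 · 4453
4453 = 61 · 73
73 is prime.
So 191479 = 43 · 61 · 73; the largest prime factor is 73.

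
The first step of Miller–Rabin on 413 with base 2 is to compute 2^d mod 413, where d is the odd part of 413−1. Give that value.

413 − 1 = 412 = 2^2 · 103, so d = 103.
2^1 ≡ 2 (mod 413)
2^2 ≡ 2^2 = 4 ≡ 4 (mod 413)
2^4 ≡ 4^2 = 16 ≡ 16 (mod 413)
2^8 ≡ 16^2 = 256 ≡ 256 (mod 413)
2^16 ≡ 256^2 = 65536 ≡ 282 (mod 413)
2^32 ≡ 282^2 = 79524 ≡ 228 (mod 413)
2^64 ≡ 228^2 = 51984 ≡ 359 (mod 413)
103 = 64 + 32 + 4 + 2 + 1 in binary powers of 2.
So 2^103 ≡ 359 · 228 · 16 · 4 · 2 ≡ 72 (mod 413).
Squaring chain: 72 → 228; never reaches −1, so base 2 is a Miller–Rabin witness that 413 is composite.

72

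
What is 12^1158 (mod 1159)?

20

12^1 ≡ 12 (mod 1159)
12^2 ≡ 12^2 = 144 ≡ 144 (mod 1159)
12^4 ≡ 144^2 = 20736 ≡ 1033 (mod 1159)
12^8 ≡ 1033^2 = 1067089 ≡ 809 (mod 1159)
12^16 ≡ 809^2 = 654481 ≡ 805 (mod 1159)
12^32 ≡ 805^2 = 648025 ≡ 144 (mod 1159)
12^64 ≡ 144^2 = 20736 ≡ 1033 (mod 1159)
12^128 ≡ 1033^2 = 1067089 ≡ 809 (mod 1159)
12^256 ≡ 809^2 = 654481 ≡ 805 (mod 1159)
12^512 ≡ 805^2 = 648025 ≡ 144 (mod 1159)
12^1024 ≡ 144^2 = 20736 ≡ 1033 (mod 1159)
1158 = 1024 + 128 + 4 + 2 in binary powers of 2.
So 12^1158 ≡ 1033 · 809 · 1033 · 144 ≡ 20 (mod 1159).
Since 20 ≠ 1, base 12 is a Fermat witness: 1159 is composite.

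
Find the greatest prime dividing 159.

159 = 3 · 53
53 is prime.
So 159 = 3 · 53; the largest prime factor is 53.

53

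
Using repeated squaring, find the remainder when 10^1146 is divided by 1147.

963

10^1 ≡ 10 (mod 1147)
10^2 ≡ 10^2 = 100 ≡ 100 (mod 1147)
10^4 ≡ 100^2 = 10000 ≡ 824 (mod 1147)
10^8 ≡ 824^2 = 678976 ≡ 1099 (mod 1147)
10^16 ≡ 1099^2 = 1207801 ≡ 10 (mod 1147)
10^32 ≡ 10^2 = 100 ≡ 100 (mod 1147)
10^64 ≡ 100^2 = 10000 ≡ 824 (mod 1147)
10^128 ≡ 824^2 = 678976 ≡ 1099 (mod 1147)
10^256 ≡ 1099^2 = 1207801 ≡ 10 (mod 1147)
10^512 ≡ 10^2 = 100 ≡ 100 (mod 1147)
10^1024 ≡ 100^2 = 10000 ≡ 824 (mod 1147)
1146 = 1024 + 64 + 32 + 16 + 8 + 2 in binary powers of 2.
So 10^1146 ≡ 824 · 824 · 100 · 10 · 1099 · 100 ≡ 963 (mod 1147).
Since 963 ≠ 1, base 10 is a Fermat witness: 1147 is composite.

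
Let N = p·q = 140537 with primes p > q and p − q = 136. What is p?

Since p = q + 136, we have 140537 = q(q + 136), so q² + 136q − 140537 = 0.
Discriminant: 136² + 4·140537 = 18496 + 562148 = 580644; √580644 = 762.
q = (−136 + 762)/2 = 313, and p = q + 136 = 449.
Check: 313 · 449 = 140537.

449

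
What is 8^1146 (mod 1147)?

628

8^1 ≡ 8 (mod 1147)
8^2 ≡ 8^2 = 64 ≡ 64 (mod 1147)
8^4 ≡ 64^2 = 4096 ≡ 655 (mod 1147)
8^8 ≡ 655^2 = 429025 ≡ 47 (mod 1147)
8^16 ≡ 47^2 = 2209 ≡ 1062 (mod 1147)
8^32 ≡ 1062^2 = 1127844 ≡ 343 (mod 1147)
8^64 ≡ 343^2 = 117649 ≡ 655 (mod 1147)
8^128 ≡ 655^2 = 429025 ≡ 47 (mod 1147)
8^256 ≡ 47^2 = 2209 ≡ 1062 (mod 1147)
8^512 ≡ 1062^2 = 1127844 ≡ 343 (mod 1147)
8^1024 ≡ 343^2 = 117649 ≡ 655 (mod 1147)
1146 = 1024 + 64 + 32 + 16 + 8 + 2 in binary powers of 2.
So 8^1146 ≡ 655 · 655 · 343 · 1062 · 47 · 64 ≡ 628 (mod 1147).
Since 628 ≠ 1, base 8 is a Fermat witness: 1147 is composite.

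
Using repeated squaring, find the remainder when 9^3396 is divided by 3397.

9^1 ≡ 9 (mod 3397)
9^2 ≡ 9^2 = 81 ≡ 81 (mod 3397)
9^4 ≡ 81^2 = 6561 ≡ 3164 (mod 3397)
9^8 ≡ 3164^2 = 10010896 ≡ 3334 (mod 3397)
9^16 ≡ 3334^2 = 11115556 ≡ 572 (mod 3397)
9^32 ≡ 572^2 = 327184 ≡ 1072 (mod 3397)
9^64 ≡ 1072^2 = 1149184 ≡ 998 (mod 3397)
9^128 ≡ 998^2 = 996004 ≡ 683 (mod 3397)
9^256 ≡ 683^2 = 466489 ≡ 1100 (mod 3397)
9^512 ≡ 1100^2 = 1210000 ≡ 668 (mod 3397)
9^1024 ≡ 668^2 = 446224 ≡ 1217 (mod 3397)
9^2048 ≡ 1217^2 = 1481089 ≡ 3394 (mod 3397)
3396 = 2048 + 1024 + 256 + 64 + 4 in binary powers of 2.
So 9^3396 ≡ 3394 · 1217 · 1100 · 998 · 3164 ≡ 97 (mod 3397).
Since 97 ≠ 1, base 9 is a Fermat witness: 3397 is composite.

97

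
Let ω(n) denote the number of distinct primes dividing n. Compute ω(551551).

551551 = 7 · 78793
78793 = 11 · 7163
7163 = 13 · 551
551 = 19 · 29
551551 = 7 · 11 · 13 · 19 · 29, which has 5 distinct prime factors.

5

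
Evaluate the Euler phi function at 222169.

Factor: 222169 = 29 · 47 · 163.
φ(222169) = (29−1) · (47−1) · (163−1) = 28 · 46 · 162 = 208656.

208656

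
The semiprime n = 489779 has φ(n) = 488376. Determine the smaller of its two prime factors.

φ(n) = (p−1)(q−1) = n − (p+q) + 1, so p + q = 489779 − 488376 + 1 = 1404.
p and q are the roots of t² − 1404t + 489779 = 0.
Discriminant: 1404² − 4·489779 = 1971216 − 1959116 = 12100; √12100 = 110.
q = (1404 − 110)/2 = 647, p = (1404 + 110)/2 = 757.
Check: 647 · 757 = 489779.

647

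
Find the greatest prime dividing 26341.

71

26341 = 7 · 3763
3763 = 53 · 71
71 is prime.
So 26341 = 7 · 53 · 71; the largest prime factor is 71.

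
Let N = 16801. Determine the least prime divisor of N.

16801 is odd.
Digit sum 16, not divisible by 3.
Ends in 1: not divisible by 5.
7: 16801 = 7·2400 + 1
11: 16801 = 11·1527 + 4
13: 16801 = 13·1292 + 5
17: 16801 = 17·988 + 5
19: 16801 = 19·884 + 5
23: 16801 = 23·730 + 11
29: 16801 = 29·579 + 10
31: 16801 = 31·541 + 30
37: 16801 = 37·454 + 3
41: 16801 = 41·409 + 32
43: 16801 = 43·390 + 31
47: 16801 = 47·357 + 22
53: 16801 = 53·317

53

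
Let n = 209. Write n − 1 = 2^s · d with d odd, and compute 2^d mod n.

209 − 1 = 208 = 2^4 · 13, so d = 13.
2^1 ≡ 2 (mod 209)
2^2 ≡ 2^2 = 4 ≡ 4 (mod 209)
2^4 ≡ 4^2 = 16 ≡ 16 (mod 209)
2^8 ≡ 16^2 = 256 ≡ 47 (mod 209)
13 = 8 + 4 + 1 in binary powers of 2.
So 2^13 ≡ 47 · 16 · 2 ≡ 41 (mod 209).
Squaring chain: 41 → 9 → 81 → 82; never reaches −1, so base 2 is a Miller–Rabin witness that 209 is composite.

41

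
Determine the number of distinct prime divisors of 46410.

46410 = 2 · 23205
23205 = 3 · 7735
7735 = 5 · 1547
1547 = 7 · 221
221 = 13 · 17
46410 = 2 · 3 · 5 · 7 · 13 · 17, which has 6 distinct prime factors.

6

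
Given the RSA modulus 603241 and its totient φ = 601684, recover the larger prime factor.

φ(n) = (p−1)(q−1) = n − (p+q) + 1, so p + q = 603241 − 601684 + 1 = 1558.
p and q are the roots of t² − 1558t + 603241 = 0.
Discriminant: 1558² − 4·603241 = 2427364 − 2412964 = 14400; √14400 = 120.
q = (1558 − 120)/2 = 719, p = (1558 + 120)/2 = 839.
Check: 719 · 839 = 603241.

839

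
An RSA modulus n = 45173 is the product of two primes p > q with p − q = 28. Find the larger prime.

227

Since p = q + 28, we have 45173 = q(q + 28), so q² + 28q − 45173 = 0.
Discriminant: 28² + 4·45173 = 784 + 180692 = 181476; √181476 = 426.
q = (−28 + 426)/2 = 199, and p = q + 28 = 227.
Check: 199 · 227 = 45173.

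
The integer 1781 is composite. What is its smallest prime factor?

13

1781 is odd.
Digit sum 17, not divisible by 3.
Ends in 1: not divisible by 5.
7: 1781 = 7·254 + 3
11: 1781 = 11·161 + 10
13: 1781 = 13·137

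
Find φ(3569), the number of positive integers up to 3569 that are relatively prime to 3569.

3444

Factor: 3569 = 43 · 83.
φ(3569) = (43−1) · (83−1) = 42 · 82 = 3444.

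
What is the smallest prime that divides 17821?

71

17821 is odd.
Digit sum 19, not divisible by 3.
Ends in 1: not divisible by 5.
7: 17821 = 7·2545 + 6
11: 17821 = 11·1620 + 1
13: 17821 = 13·1370 + 11
17: 17821 = 17·1048 + 5
19: 17821 = 19·937 + 18
23: 17821 = 23·774 + 19
29: 17821 = 29·614 + 15
31: 17821 = 31·574 + 27
37: 17821 = 37·481 + 24
41: 17821 = 41·434 + 27
43: 17821 = 43·414 + 19
47: 17821 = 47·379 + 8
53: 17821 = 53·336 + 13
59: 17821 = 59·302 + 3
61: 17821 = 61·292 + 9
67: 17821 = 67·265 + 66
71: 17821 = 71·251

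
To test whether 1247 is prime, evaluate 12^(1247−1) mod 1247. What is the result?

608

12^1 ≡ 12 (mod 1247)
12^2 ≡ 12^2 = 144 ≡ 144 (mod 1247)
12^4 ≡ 144^2 = 20736 ≡ 784 (mod 1247)
12^8 ≡ 784^2 = 614656 ≡ 1132 (mod 1247)
12^16 ≡ 1132^2 = 1281424 ≡ 755 (mod 1247)
12^32 ≡ 755^2 = 570025 ≡ 146 (mod 1247)
12^64 ≡ 146^2 = 21316 ≡ 117 (mod 1247)
12^128 ≡ 117^2 = 13689 ≡ 1219 (mod 1247)
12^256 ≡ 1219^2 = 1485961 ≡ 784 (mod 1247)
12^512 ≡ 784^2 = 614656 ≡ 1132 (mod 1247)
12^1024 ≡ 1132^2 = 1281424 ≡ 755 (mod 1247)
1246 = 1024 + 128 + 64 + 16 + 8 + 4 + 2 in binary powers of 2.
So 12^1246 ≡ 755 · 1219 · 117 · 755 · 1132 · 784 · 144 ≡ 608 (mod 1247).
Since 608 ≠ 1, base 12 is a Fermat witness: 1247 is composite.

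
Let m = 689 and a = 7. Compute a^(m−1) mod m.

7^1 ≡ 7 (mod 689)
7^2 ≡ 7^2 = 49 ≡ 49 (mod 689)
7^4 ≡ 49^2 = 2401 ≡ 334 (mod 689)
7^8 ≡ 334^2 = 111556 ≡ 627 (mod 689)
7^16 ≡ 627^2 = 393129 ≡ 399 (mod 689)
7^32 ≡ 399^2 = 159201 ≡ 42 (mod 689)
7^64 ≡ 42^2 = 1764 ≡ 386 (mod 689)
7^128 ≡ 386^2 = 148996 ≡ 172 (mod 689)
7^256 ≡ 172^2 = 29584 ≡ 646 (mod 689)
7^512 ≡ 646^2 = 417316 ≡ 471 (mod 689)
688 = 512 + 128 + 32 + 16 in binary powers of 2.
So 7^688 ≡ 471 · 172 · 42 · 399 ≡ 386 (mod 689).
Since 386 ≠ 1, base 7 is a Fermat witness: 689 is composite.

386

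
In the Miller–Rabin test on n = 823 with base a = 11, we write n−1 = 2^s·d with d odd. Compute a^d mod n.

822

823 − 1 = 822 = 2^1 · 411, so d = 411.
11^1 ≡ 11 (mod 823)
11^2 ≡ 11^2 = 121 ≡ 121 (mod 823)
11^4 ≡ 121^2 = 14641 ≡ 650 (mod 823)
11^8 ≡ 650^2 = 422500 ≡ 301 (mod 823)
11^16 ≡ 301^2 = 90601 ≡ 71 (mod 823)
11^32 ≡ 71^2 = 5041 ≡ 103 (mod 823)
11^64 ≡ 103^2 = 10609 ≡ 733 (mod 823)
11^128 ≡ 733^2 = 537289 ≡ 693 (mod 823)
11^256 ≡ 693^2 = 480249 ≡ 440 (mod 823)
411 = 256 + 128 + 16 + 8 + 2 + 1 in binary powers of 2.
So 11^411 ≡ 440 · 693 · 71 · 301 · 121 · 11 ≡ 822 (mod 823).
Since 11^d ≡ 822 (mod 823), base 11 does not prove 823 composite.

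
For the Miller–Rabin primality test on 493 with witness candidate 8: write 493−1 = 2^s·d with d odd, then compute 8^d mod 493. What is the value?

493 − 1 = 492 = 2^2 · 123, so d = 123.
8^1 ≡ 8 (mod 493)
8^2 ≡ 8^2 = 64 ≡ 64 (mod 493)
8^4 ≡ 64^2 = 4096 ≡ 152 (mod 493)
8^8 ≡ 152^2 = 23104 ≡ 426 (mod 493)
8^16 ≡ 426^2 = 181476 ≡ 52 (mod 493)
8^32 ≡ 52^2 = 2704 ≡ 239 (mod 493)
8^64 ≡ 239^2 = 57121 ≡ 426 (mod 493)
123 = 64 + 32 + 16 + 8 + 2 + 1 in binary powers of 2.
So 8^123 ≡ 426 · 239 · 52 · 426 · 64 · 8 ≡ 206 (mod 493).
Squaring chain: 206 → 38; never reaches −1, so base 8 is a Miller–Rabin witness that 493 is composite.

206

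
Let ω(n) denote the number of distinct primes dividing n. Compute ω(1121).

1121 = 19 · 59
1121 = 19 · 59, which has 2 distinct prime factors.

2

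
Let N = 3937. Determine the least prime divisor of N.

3937 is odd.
Digit sum 22, not divisible by 3.
Ends in 7: not divisible by 5.
7: 3937 = 7·562 + 3
11: 3937 = 11·357 + 10
13: 3937 = 13·302 + 11
17: 3937 = 17·231 + 10
19: 3937 = 19·207 + 4
23: 3937 = 23·171 + 4
29: 3937 = 29·135 + 22
31: 3937 = 31·127

31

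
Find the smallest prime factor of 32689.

97

32689 is odd.
Digit sum 28, not divisible by 3.
Ends in 9: not divisible by 5.
7: 32689 = 7·4669 + 6
11: 32689 = 11·2971 + 8
13: 32689 = 13·2514 + 7
17: 32689 = 17·1922 + 15
19: 32689 = 19·1720 + 9
23: 32689 = 23·1421 + 6
29: 32689 = 29·1127 + 6
31: 32689 = 31·1054 + 15
37: 32689 = 37·883 + 18
41: 32689 = 41·797 + 12
43: 32689 = 43·760 + 9
47: 32689 = 47·695 + 24
53: 32689 = 53·616 + 41
59: 32689 = 59·554 + 3
61: 32689 = 61·535 + 54
67: 32689 = 67·487 + 60
71: 32689 = 71·460 + 29
73: 32689 = 73·447 + 58
79: 32689 = 79·413 + 62
83: 32689 = 83·393 + 70
89: 32689 = 89·367 + 26
97: 32689 = 97·337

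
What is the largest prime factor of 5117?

5117 = 7 · 731
731 = 17 · 43
43 is prime.
So 5117 = 7 · 17 · 43; the largest prime factor is 43.

43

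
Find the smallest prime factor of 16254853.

16254853 is odd.
Digit sum 34, not divisible by 3.
Ends in 3: not divisible by 5.
7: 16254853 = 7·2322121 + 6
11: 16254853 = 11·1477713 + 10
13: 16254853 = 13·1250373 + 4
17: 16254853 = 17·956167 + 14
19: 16254853 = 19·855518 + 11
23: 16254853 = 23·706732 + 17
29: 16254853 = 29·560512 + 5
31: 16254853 = 31·524350 + 3
37: 16254853 = 37·439320 + 13
41: 16254853 = 41·396459 + 34
43: 16254853 = 43·378019 + 36
47: 16254853 = 47·345847 + 44
53: 16254853 = 53·306695 + 18
59: 16254853 = 59·275505 + 58
61: 16254853 = 61·266473

61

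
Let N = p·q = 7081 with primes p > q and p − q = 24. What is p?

Since p = q + 24, we have 7081 = q(q + 24), so q² + 24q − 7081 = 0.
Discriminant: 24² + 4·7081 = 576 + 28324 = 28900; √28900 = 170.
q = (−24 + 170)/2 = 73, and p = q + 24 = 97.
Check: 73 · 97 = 7081.

97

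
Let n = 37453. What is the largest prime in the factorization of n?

67

37453 = 13 · 2881
2881 = 43 · 67
67 is prime.
So 37453 = 13 · 43 · 67; the largest prime factor is 67.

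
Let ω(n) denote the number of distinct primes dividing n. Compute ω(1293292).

1293292 = 2^2 · 323323
323323 = 7 · 46189
46189 = 11 · 4199
4199 = 13 · 323
323 = 17 · 19
1293292 = 2^2 · 7 · 11 · 13 · 17 · 19, which has 6 distinct prime factors.

6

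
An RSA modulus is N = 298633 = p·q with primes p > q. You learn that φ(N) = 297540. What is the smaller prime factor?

523

φ(n) = (p−1)(q−1) = n − (p+q) + 1, so p + q = 298633 − 297540 + 1 = 1094.
p and q are the roots of t² − 1094t + 298633 = 0.
Discriminant: 1094² − 4·298633 = 1196836 − 1194532 = 2304; √2304 = 48.
q = (1094 − 48)/2 = 523, p = (1094 + 48)/2 = 571.
Check: 523 · 571 = 298633.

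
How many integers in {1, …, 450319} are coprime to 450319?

421056

Factor: 450319 = 19 · 137 · 173.
φ(450319) = (19−1) · (137−1) · (173−1) = 18 · 136 · 172 = 421056.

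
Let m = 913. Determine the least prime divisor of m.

913 is odd.
Digit sum 13, not divisible by 3.
Ends in 3: not divisible by 5.
7: 913 = 7·130 + 3
11: 913 = 11·83

11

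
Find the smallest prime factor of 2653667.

2653667 is odd.
Digit sum 35, not divisible by 3.
Ends in 7: not divisible by 5.
7: 2653667 = 7·379095 + 2
11: 2653667 = 11·241242 + 5
13: 2653667 = 13·204128 + 3
17: 2653667 = 17·156098 + 1
19: 2653667 = 19·139666 + 13
23: 2653667 = 23·115376 + 19
29: 2653667 = 29·91505 + 22
31: 2653667 = 31·85602 + 5
37: 2653667 = 37·71720 + 27
41: 2653667 = 41·64723 + 24
43: 2653667 = 43·61713 + 8
47: 2653667 = 47·56461

47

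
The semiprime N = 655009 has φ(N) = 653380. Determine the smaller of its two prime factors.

φ(n) = (p−1)(q−1) = n − (p+q) + 1, so p + q = 655009 − 653380 + 1 = 1630.
p and q are the roots of t² − 1630t + 655009 = 0.
Discriminant: 1630² − 4·655009 = 2656900 − 2620036 = 36864; √36864 = 192.
q = (1630 − 192)/2 = 719, p = (1630 + 192)/2 = 911.
Check: 719 · 911 = 655009.

719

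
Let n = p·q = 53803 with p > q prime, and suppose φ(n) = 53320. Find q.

173

φ(n) = (p−1)(q−1) = n − (p+q) + 1, so p + q = 53803 − 53320 + 1 = 484.
p and q are the roots of t² − 484t + 53803 = 0.
Discriminant: 484² − 4·53803 = 234256 − 215212 = 19044; √19044 = 138.
q = (484 − 138)/2 = 173, p = (484 + 138)/2 = 311.
Check: 173 · 311 = 53803.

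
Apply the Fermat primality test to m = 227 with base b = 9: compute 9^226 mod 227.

1

9^1 ≡ 9 (mod 227)
9^2 ≡ 9^2 = 81 ≡ 81 (mod 227)
9^4 ≡ 81^2 = 6561 ≡ 205 (mod 227)
9^8 ≡ 205^2 = 42025 ≡ 30 (mod 227)
9^16 ≡ 30^2 = 900 ≡ 219 (mod 227)
9^32 ≡ 219^2 = 47961 ≡ 64 (mod 227)
9^64 ≡ 64^2 = 4096 ≡ 10 (mod 227)
9^128 ≡ 10^2 = 100 ≡ 100 (mod 227)
226 = 128 + 64 + 32 + 2 in binary powers of 2.
So 9^226 ≡ 100 · 10 · 64 · 81 ≡ 1 (mod 227).
Since the result is 1, base 9 gives no evidence that 227 is composite.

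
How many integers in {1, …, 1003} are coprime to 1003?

928

Factor: 1003 = 17 · 59.
φ(1003) = (17−1) · (59−1) = 16 · 58 = 928.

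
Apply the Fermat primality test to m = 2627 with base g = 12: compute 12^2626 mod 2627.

12^1 ≡ 12 (mod 2627)
12^2 ≡ 12^2 = 144 ≡ 144 (mod 2627)
12^4 ≡ 144^2 = 20736 ≡ 2347 (mod 2627)
12^8 ≡ 2347^2 = 5508409 ≡ 2217 (mod 2627)
12^16 ≡ 2217^2 = 4915089 ≡ 2599 (mod 2627)
12^32 ≡ 2599^2 = 6754801 ≡ 784 (mod 2627)
12^64 ≡ 784^2 = 614656 ≡ 2565 (mod 2627)
12^128 ≡ 2565^2 = 6579225 ≡ 1217 (mod 2627)
12^256 ≡ 1217^2 = 1481089 ≡ 2088 (mod 2627)
12^512 ≡ 2088^2 = 4359744 ≡ 1551 (mod 2627)
12^1024 ≡ 1551^2 = 2405601 ≡ 1896 (mod 2627)
12^2048 ≡ 1896^2 = 3594816 ≡ 1080 (mod 2627)
2626 = 2048 + 512 + 64 + 2 in binary powers of 2.
So 12^2626 ≡ 1080 · 1551 · 2565 · 144 ≡ 83 (mod 2627).
Since 83 ≠ 1, base 12 is a Fermat witness: 2627 is composite.

83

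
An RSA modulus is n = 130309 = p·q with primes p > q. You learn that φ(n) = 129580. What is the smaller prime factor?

φ(n) = (p−1)(q−1) = n − (p+q) + 1, so p + q = 130309 − 129580 + 1 = 730.
p and q are the roots of t² − 730t + 130309 = 0.
Discriminant: 730² − 4·130309 = 532900 − 521236 = 11664; √11664 = 108.
q = (730 − 108)/2 = 311, p = (730 + 108)/2 = 419.
Check: 311 · 419 = 130309.

311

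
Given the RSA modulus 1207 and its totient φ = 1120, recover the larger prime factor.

φ(n) = (p−1)(q−1) = n − (p+q) + 1, so p + q = 1207 − 1120 + 1 = 88.
p and q are the roots of t² − 88t + 1207 = 0.
Discriminant: 88² − 4·1207 = 7744 − 4828 = 2916; √2916 = 54.
q = (88 − 54)/2 = 17, p = (88 + 54)/2 = 71.
Check: 17 · 71 = 1207.

71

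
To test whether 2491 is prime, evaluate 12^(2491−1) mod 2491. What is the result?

12^1 ≡ 12 (mod 2491)
12^2 ≡ 12^2 = 144 ≡ 144 (mod 2491)
12^4 ≡ 144^2 = 20736 ≡ 808 (mod 2491)
12^8 ≡ 808^2 = 652864 ≡ 222 (mod 2491)
12^16 ≡ 222^2 = 49284 ≡ 1955 (mod 2491)
12^32 ≡ 1955^2 = 3822025 ≡ 831 (mod 2491)
12^64 ≡ 831^2 = 690561 ≡ 554 (mod 2491)
12^128 ≡ 554^2 = 306916 ≡ 523 (mod 2491)
12^256 ≡ 523^2 = 273529 ≡ 2010 (mod 2491)
12^512 ≡ 2010^2 = 4040100 ≡ 2189 (mod 2491)
12^1024 ≡ 2189^2 = 4791721 ≡ 1528 (mod 2491)
12^2048 ≡ 1528^2 = 2334784 ≡ 717 (mod 2491)
2490 = 2048 + 256 + 128 + 32 + 16 + 8 + 2 in binary powers of 2.
So 12^2490 ≡ 717 · 2010 · 523 · 831 · 1955 · 222 · 144 ≡ 873 (mod 2491).
Since 873 ≠ 1, base 12 is a Fermat witness: 2491 is composite.

873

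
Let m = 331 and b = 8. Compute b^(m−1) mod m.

1

8^1 ≡ 8 (mod 331)
8^2 ≡ 8^2 = 64 ≡ 64 (mod 331)
8^4 ≡ 64^2 = 4096 ≡ 124 (mod 331)
8^8 ≡ 124^2 = 15376 ≡ 150 (mod 331)
8^16 ≡ 150^2 = 22500 ≡ 323 (mod 331)
8^32 ≡ 323^2 = 104329 ≡ 64 (mod 331)
8^64 ≡ 64^2 = 4096 ≡ 124 (mod 331)
8^128 ≡ 124^2 = 15376 ≡ 150 (mod 331)
8^256 ≡ 150^2 = 22500 ≡ 323 (mod 331)
330 = 256 + 64 + 8 + 2 in binary powers of 2.
So 8^330 ≡ 323 · 124 · 150 · 64 ≡ 1 (mod 331).
Since the result is 1, base 8 gives no evidence that 331 is composite.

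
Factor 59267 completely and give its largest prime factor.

97

59267 = 13 · 4559
4559 = 47 · 97
97 is prime.
So 59267 = 13 · 47 · 97; the largest prime factor is 97.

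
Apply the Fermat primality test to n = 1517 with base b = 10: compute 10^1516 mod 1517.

10^1 ≡ 10 (mod 1517)
10^2 ≡ 10^2 = 100 ≡ 100 (mod 1517)
10^4 ≡ 100^2 = 10000 ≡ 898 (mod 1517)
10^8 ≡ 898^2 = 806404 ≡ 877 (mod 1517)
10^16 ≡ 877^2 = 769129 ≡ 10 (mod 1517)
10^32 ≡ 10^2 = 100 ≡ 100 (mod 1517)
10^64 ≡ 100^2 = 10000 ≡ 898 (mod 1517)
10^128 ≡ 898^2 = 806404 ≡ 877 (mod 1517)
10^256 ≡ 877^2 = 769129 ≡ 10 (mod 1517)
10^512 ≡ 10^2 = 100 ≡ 100 (mod 1517)
10^1024 ≡ 100^2 = 10000 ≡ 898 (mod 1517)
1516 = 1024 + 256 + 128 + 64 + 32 + 8 + 4 in binary powers of 2.
So 10^1516 ≡ 898 · 10 · 877 · 898 · 100 · 877 · 898 ≡ 10 (mod 1517).
Since 10 ≠ 1, base 10 is a Fermat witness: 1517 is composite.

10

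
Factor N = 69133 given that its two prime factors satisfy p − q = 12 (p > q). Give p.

269

Since p = q + 12, we have 69133 = q(q + 12), so q² + 12q − 69133 = 0.
Discriminant: 12² + 4·69133 = 144 + 276532 = 276676; √276676 = 526.
q = (−12 + 526)/2 = 257, and p = q + 12 = 269.
Check: 257 · 269 = 69133.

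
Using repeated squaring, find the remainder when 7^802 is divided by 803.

654

7^1 ≡ 7 (mod 803)
7^2 ≡ 7^2 = 49 ≡ 49 (mod 803)
7^4 ≡ 49^2 = 2401 ≡ 795 (mod 803)
7^8 ≡ 795^2 = 632025 ≡ 64 (mod 803)
7^16 ≡ 64^2 = 4096 ≡ 81 (mod 803)
7^32 ≡ 81^2 = 6561 ≡ 137 (mod 803)
7^64 ≡ 137^2 = 18769 ≡ 300 (mod 803)
7^128 ≡ 300^2 = 90000 ≡ 64 (mod 803)
7^256 ≡ 64^2 = 4096 ≡ 81 (mod 803)
7^512 ≡ 81^2 = 6561 ≡ 137 (mod 803)
802 = 512 + 256 + 32 + 2 in binary powers of 2.
So 7^802 ≡ 137 · 81 · 137 · 49 ≡ 654 (mod 803).
Since 654 ≠ 1, base 7 is a Fermat witness: 803 is composite.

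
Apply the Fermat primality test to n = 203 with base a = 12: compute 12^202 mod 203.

86

12^1 ≡ 12 (mod 203)
12^2 ≡ 12^2 = 144 ≡ 144 (mod 203)
12^4 ≡ 144^2 = 20736 ≡ 30 (mod 203)
12^8 ≡ 30^2 = 900 ≡ 88 (mod 203)
12^16 ≡ 88^2 = 7744 ≡ 30 (mod 203)
12^32 ≡ 30^2 = 900 ≡ 88 (mod 203)
12^64 ≡ 88^2 = 7744 ≡ 30 (mod 203)
12^128 ≡ 30^2 = 900 ≡ 88 (mod 203)
202 = 128 + 64 + 8 + 2 in binary powers of 2.
So 12^202 ≡ 88 · 30 · 88 · 144 ≡ 86 (mod 203).
Since 86 ≠ 1, base 12 is a Fermat witness: 203 is composite.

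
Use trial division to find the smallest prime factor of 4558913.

4558913 is odd.
Digit sum 35, not divisible by 3.
Ends in 3: not divisible by 5.
7: 4558913 = 7·651273 + 2
11: 4558913 = 11·414446 + 7
13: 4558913 = 13·350685 + 8
17: 4558913 = 17·268171 + 6
19: 4558913 = 19·239942 + 15
23: 4558913 = 23·198213 + 14
29: 4558913 = 29·157203 + 26
31: 4558913 = 31·147061 + 22
37: 4558913 = 37·123213 + 32
41: 4558913 = 41·111193

41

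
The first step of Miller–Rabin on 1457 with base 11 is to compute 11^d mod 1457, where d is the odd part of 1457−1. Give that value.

1158

1457 − 1 = 1456 = 2^4 · 91, so d = 91.
11^1 ≡ 11 (mod 1457)
11^2 ≡ 11^2 = 121 ≡ 121 (mod 1457)
11^4 ≡ 121^2 = 14641 ≡ 71 (mod 1457)
11^8 ≡ 71^2 = 5041 ≡ 670 (mod 1457)
11^16 ≡ 670^2 = 448900 ≡ 144 (mod 1457)
11^32 ≡ 144^2 = 20736 ≡ 338 (mod 1457)
11^64 ≡ 338^2 = 114244 ≡ 598 (mod 1457)
91 = 64 + 16 + 8 + 2 + 1 in binary powers of 2.
So 11^91 ≡ 598 · 144 · 670 · 121 · 11 ≡ 1158 (mod 1457).
Squaring chain: 1158 → 524 → 660 → 1414; never reaches −1, so base 11 is a Miller–Rabin witness that 1457 is composite.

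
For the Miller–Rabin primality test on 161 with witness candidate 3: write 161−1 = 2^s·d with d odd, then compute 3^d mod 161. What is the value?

82

161 − 1 = 160 = 2^5 · 5, so d = 5.
3^1 ≡ 3 (mod 161)
3^2 ≡ 3^2 = 9 ≡ 9 (mod 161)
3^4 ≡ 9^2 = 81 ≡ 81 (mod 161)
5 = 4 + 1 in binary powers of 2.
So 3^5 ≡ 81 · 3 ≡ 82 (mod 161).
Squaring chain: 82 → 123 → 156 → 25 → 142; never reaches −1, so base 3 is a Miller–Rabin witness that 161 is composite.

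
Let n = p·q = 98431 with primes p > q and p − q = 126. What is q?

257

Since p = q + 126, we have 98431 = q(q + 126), so q² + 126q − 98431 = 0.
Discriminant: 126² + 4·98431 = 15876 + 393724 = 409600; √409600 = 640.
q = (−126 + 640)/2 = 257, and p = q + 126 = 383.
Check: 257 · 383 = 98431.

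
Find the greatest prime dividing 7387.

7387 = 83 · 89
89 is prime.
So 7387 = 83 · 89; the largest prime factor is 89.

89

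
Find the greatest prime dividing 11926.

89

11926 = 2 · 5963
5963 = 67 · 89
89 is prime.
So 11926 = 2 · 67 · 89; the largest prime factor is 89.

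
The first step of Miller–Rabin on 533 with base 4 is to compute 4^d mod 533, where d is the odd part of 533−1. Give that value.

433

533 − 1 = 532 = 2^2 · 133, so d = 133.
4^1 ≡ 4 (mod 533)
4^2 ≡ 4^2 = 16 ≡ 16 (mod 533)
4^4 ≡ 16^2 = 256 ≡ 256 (mod 533)
4^8 ≡ 256^2 = 65536 ≡ 510 (mod 533)
4^16 ≡ 510^2 = 260100 ≡ 529 (mod 533)
4^32 ≡ 529^2 = 279841 ≡ 16 (mod 533)
4^64 ≡ 16^2 = 256 ≡ 256 (mod 533)
4^128 ≡ 256^2 = 65536 ≡ 510 (mod 533)
133 = 128 + 4 + 1 in binary powers of 2.
So 4^133 ≡ 510 · 256 · 4 ≡ 433 (mod 533).
Squaring chain: 433 → 406; never reaches −1, so base 4 is a Miller–Rabin witness that 533 is composite.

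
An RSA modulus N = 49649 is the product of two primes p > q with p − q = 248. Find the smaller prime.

131

Since p = q + 248, we have 49649 = q(q + 248), so q² + 248q − 49649 = 0.
Discriminant: 248² + 4·49649 = 61504 + 198596 = 260100; √260100 = 510.
q = (−248 + 510)/2 = 131, and p = q + 248 = 379.
Check: 131 · 379 = 49649.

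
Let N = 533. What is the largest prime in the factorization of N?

41

533 = 13 · 41
41 is prime.
So 533 = 13 · 41; the largest prime factor is 41.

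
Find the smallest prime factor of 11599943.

61

11599943 is odd.
Digit sum 41, not divisible by 3.
Ends in 3: not divisible by 5.
7: 11599943 = 7·1657134 + 5
11: 11599943 = 11·1054540 + 3
13: 11599943 = 13·892303 + 4
17: 11599943 = 17·682349 + 10
19: 11599943 = 19·610523 + 6
23: 11599943 = 23·504345 + 8
29: 11599943 = 29·399998 + 1
31: 11599943 = 31·374191 + 22
37: 11599943 = 37·313511 + 36
41: 11599943 = 41·282925 + 18
43: 11599943 = 43·269766 + 5
47: 11599943 = 47·246807 + 14
53: 11599943 = 53·218866 + 45
59: 11599943 = 59·196609 + 12
61: 11599943 = 61·190163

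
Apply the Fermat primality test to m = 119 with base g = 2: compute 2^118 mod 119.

30

2^1 ≡ 2 (mod 119)
2^2 ≡ 2^2 = 4 ≡ 4 (mod 119)
2^4 ≡ 4^2 = 16 ≡ 16 (mod 119)
2^8 ≡ 16^2 = 256 ≡ 18 (mod 119)
2^16 ≡ 18^2 = 324 ≡ 86 (mod 119)
2^32 ≡ 86^2 = 7396 ≡ 18 (mod 119)
2^64 ≡ 18^2 = 324 ≡ 86 (mod 119)
118 = 64 + 32 + 16 + 4 + 2 in binary powers of 2.
So 2^118 ≡ 86 · 18 · 86 · 16 · 4 ≡ 30 (mod 119).
Since 30 ≠ 1, base 2 is a Fermat witness: 119 is composite.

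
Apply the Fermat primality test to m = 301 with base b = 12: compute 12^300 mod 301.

12^1 ≡ 12 (mod 301)
12^2 ≡ 12^2 = 144 ≡ 144 (mod 301)
12^4 ≡ 144^2 = 20736 ≡ 268 (mod 301)
12^8 ≡ 268^2 = 71824 ≡ 186 (mod 301)
12^16 ≡ 186^2 = 34596 ≡ 282 (mod 301)
12^32 ≡ 282^2 = 79524 ≡ 60 (mod 301)
12^64 ≡ 60^2 = 3600 ≡ 289 (mod 301)
12^128 ≡ 289^2 = 83521 ≡ 144 (mod 301)
12^256 ≡ 144^2 = 20736 ≡ 268 (mod 301)
300 = 256 + 32 + 8 + 4 in binary powers of 2.
So 12^300 ≡ 268 · 60 · 186 · 268 ≡ 64 (mod 301).
Since 64 ≠ 1, base 12 is a Fermat witness: 301 is composite.

64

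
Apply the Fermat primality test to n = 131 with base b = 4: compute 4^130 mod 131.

1

4^1 ≡ 4 (mod 131)
4^2 ≡ 4^2 = 16 ≡ 16 (mod 131)
4^4 ≡ 16^2 = 256 ≡ 125 (mod 131)
4^8 ≡ 125^2 = 15625 ≡ 36 (mod 131)
4^16 ≡ 36^2 = 1296 ≡ 117 (mod 131)
4^32 ≡ 117^2 = 13689 ≡ 65 (mod 131)
4^64 ≡ 65^2 = 4225 ≡ 33 (mod 131)
4^128 ≡ 33^2 = 1089 ≡ 41 (mod 131)
130 = 128 + 2 in binary powers of 2.
So 4^130 ≡ 41 · 16 ≡ 1 (mod 131).
Since the result is 1, base 4 gives no evidence that 131 is composite.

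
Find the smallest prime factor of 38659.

67

38659 is odd.
Digit sum 31, not divisible by 3.
Ends in 9: not divisible by 5.
7: 38659 = 7·5522 + 5
11: 38659 = 11·3514 + 5
13: 38659 = 13·2973 + 10
17: 38659 = 17·2274 + 1
19: 38659 = 19·2034 + 13
23: 38659 = 23·1680 + 19
29: 38659 = 29·1333 + 2
31: 38659 = 31·1247 + 2
37: 38659 = 37·1044 + 31
41: 38659 = 41·942 + 37
43: 38659 = 43·899 + 2
47: 38659 = 47·822 + 25
53: 38659 = 53·729 + 22
59: 38659 = 59·655 + 14
61: 38659 = 61·633 + 46
67: 38659 = 67·577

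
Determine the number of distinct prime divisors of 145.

2

145 = 5 · 29
145 = 5 · 29, which has 2 distinct prime factors.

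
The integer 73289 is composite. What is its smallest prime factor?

83

73289 is odd.
Digit sum 29, not divisible by 3.
Ends in 9: not divisible by 5.
7: 73289 = 7·10469 + 6
11: 73289 = 11·6662 + 7
13: 73289 = 13·5637 + 8
17: 73289 = 17·4311 + 2
19: 73289 = 19·3857 + 6
23: 73289 = 23·3186 + 11
29: 73289 = 29·2527 + 6
31: 73289 = 31·2364 + 5
37: 73289 = 37·1980 + 29
41: 73289 = 41·1787 + 22
43: 73289 = 43·1704 + 17
47: 73289 = 47·1559 + 16
53: 73289 = 53·1382 + 43
59: 73289 = 59·1242 + 11
61: 73289 = 61·1201 + 28
67: 73289 = 67·1093 + 58
71: 73289 = 71·1032 + 17
73: 73289 = 73·1003 + 70
79: 73289 = 79·927 + 56
83: 73289 = 83·883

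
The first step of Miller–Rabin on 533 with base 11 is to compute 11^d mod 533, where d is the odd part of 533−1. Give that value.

533 − 1 = 532 = 2^2 · 133, so d = 133.
11^1 ≡ 11 (mod 533)
11^2 ≡ 11^2 = 121 ≡ 121 (mod 533)
11^4 ≡ 121^2 = 14641 ≡ 250 (mod 533)
11^8 ≡ 250^2 = 62500 ≡ 139 (mod 533)
11^16 ≡ 139^2 = 19321 ≡ 133 (mod 533)
11^32 ≡ 133^2 = 17689 ≡ 100 (mod 533)
11^64 ≡ 100^2 = 10000 ≡ 406 (mod 533)
11^128 ≡ 406^2 = 164836 ≡ 139 (mod 533)
133 = 128 + 4 + 1 in binary powers of 2.
So 11^133 ≡ 139 · 250 · 11 ≡ 89 (mod 533).
Squaring chain: 89 → 459; never reaches −1, so base 11 is a Miller–Rabin witness that 533 is composite.

89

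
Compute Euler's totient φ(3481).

Factor: 3481 = 59^2.
φ(3481) = 59^1·(59−1) = 3422.

3422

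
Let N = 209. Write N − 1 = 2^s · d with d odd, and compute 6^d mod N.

194

209 − 1 = 208 = 2^4 · 13, so d = 13.
6^1 ≡ 6 (mod 209)
6^2 ≡ 6^2 = 36 ≡ 36 (mod 209)
6^4 ≡ 36^2 = 1296 ≡ 42 (mod 209)
6^8 ≡ 42^2 = 1764 ≡ 92 (mod 209)
13 = 8 + 4 + 1 in binary powers of 2.
So 6^13 ≡ 92 · 42 · 6 ≡ 194 (mod 209).
Squaring chain: 194 → 16 → 47 → 119; never reaches −1, so base 6 is a Miller–Rabin witness that 209 is composite.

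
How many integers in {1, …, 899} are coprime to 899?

840

Factor: 899 = 29 · 31.
φ(899) = (29−1) · (31−1) = 28 · 30 = 840.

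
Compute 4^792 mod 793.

508

4^1 ≡ 4 (mod 793)
4^2 ≡ 4^2 = 16 ≡ 16 (mod 793)
4^4 ≡ 16^2 = 256 ≡ 256 (mod 793)
4^8 ≡ 256^2 = 65536 ≡ 510 (mod 793)
4^16 ≡ 510^2 = 260100 ≡ 789 (mod 793)
4^32 ≡ 789^2 = 622521 ≡ 16 (mod 793)
4^64 ≡ 16^2 = 256 ≡ 256 (mod 793)
4^128 ≡ 256^2 = 65536 ≡ 510 (mod 793)
4^256 ≡ 510^2 = 260100 ≡ 789 (mod 793)
4^512 ≡ 789^2 = 622521 ≡ 16 (mod 793)
792 = 512 + 256 + 16 + 8 in binary powers of 2.
So 4^792 ≡ 16 · 789 · 789 · 510 ≡ 508 (mod 793).
Since 508 ≠ 1, base 4 is a Fermat witness: 793 is composite.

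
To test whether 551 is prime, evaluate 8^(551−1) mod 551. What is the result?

486

8^1 ≡ 8 (mod 551)
8^2 ≡ 8^2 = 64 ≡ 64 (mod 551)
8^4 ≡ 64^2 = 4096 ≡ 239 (mod 551)
8^8 ≡ 239^2 = 57121 ≡ 368 (mod 551)
8^16 ≡ 368^2 = 135424 ≡ 429 (mod 551)
8^32 ≡ 429^2 = 184041 ≡ 7 (mod 551)
8^64 ≡ 7^2 = 49 ≡ 49 (mod 551)
8^128 ≡ 49^2 = 2401 ≡ 197 (mod 551)
8^256 ≡ 197^2 = 38809 ≡ 239 (mod 551)
8^512 ≡ 239^2 = 57121 ≡ 368 (mod 551)
550 = 512 + 32 + 4 + 2 in binary powers of 2.
So 8^550 ≡ 368 · 7 · 239 · 64 ≡ 486 (mod 551).
Since 486 ≠ 1, base 8 is a Fermat witness: 551 is composite.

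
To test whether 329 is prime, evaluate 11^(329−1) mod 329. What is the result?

11^1 ≡ 11 (mod 329)
11^2 ≡ 11^2 = 121 ≡ 121 (mod 329)
11^4 ≡ 121^2 = 14641 ≡ 165 (mod 329)
11^8 ≡ 165^2 = 27225 ≡ 247 (mod 329)
11^16 ≡ 247^2 = 61009 ≡ 144 (mod 329)
11^32 ≡ 144^2 = 20736 ≡ 9 (mod 329)
11^64 ≡ 9^2 = 81 ≡ 81 (mod 329)
11^128 ≡ 81^2 = 6561 ≡ 310 (mod 329)
11^256 ≡ 310^2 = 96100 ≡ 32 (mod 329)
328 = 256 + 64 + 8 in binary powers of 2.
So 11^328 ≡ 32 · 81 · 247 ≡ 319 (mod 329).
Since 319 ≠ 1, base 11 is a Fermat witness: 329 is composite.

319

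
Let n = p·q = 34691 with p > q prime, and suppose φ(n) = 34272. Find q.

φ(n) = (p−1)(q−1) = n − (p+q) + 1, so p + q = 34691 − 34272 + 1 = 420.
p and q are the roots of t² − 420t + 34691 = 0.
Discriminant: 420² − 4·34691 = 176400 − 138764 = 37636; √37636 = 194.
q = (420 − 194)/2 = 113, p = (420 + 194)/2 = 307.
Check: 113 · 307 = 34691.

113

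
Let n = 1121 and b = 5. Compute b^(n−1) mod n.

416

5^1 ≡ 5 (mod 1121)
5^2 ≡ 5^2 = 25 ≡ 25 (mod 1121)
5^4 ≡ 25^2 = 625 ≡ 625 (mod 1121)
5^8 ≡ 625^2 = 390625 ≡ 517 (mod 1121)
5^16 ≡ 517^2 = 267289 ≡ 491 (mod 1121)
5^32 ≡ 491^2 = 241081 ≡ 66 (mod 1121)
5^64 ≡ 66^2 = 4356 ≡ 993 (mod 1121)
5^128 ≡ 993^2 = 986049 ≡ 690 (mod 1121)
5^256 ≡ 690^2 = 476100 ≡ 796 (mod 1121)
5^512 ≡ 796^2 = 633616 ≡ 251 (mod 1121)
5^1024 ≡ 251^2 = 63001 ≡ 225 (mod 1121)
1120 = 1024 + 64 + 32 in binary powers of 2.
So 5^1120 ≡ 225 · 993 · 66 ≡ 416 (mod 1121).
Since 416 ≠ 1, base 5 is a Fermat witness: 1121 is composite.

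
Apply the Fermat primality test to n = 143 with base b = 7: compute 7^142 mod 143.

7^1 ≡ 7 (mod 143)
7^2 ≡ 7^2 = 49 ≡ 49 (mod 143)
7^4 ≡ 49^2 = 2401 ≡ 113 (mod 143)
7^8 ≡ 113^2 = 12769 ≡ 42 (mod 143)
7^16 ≡ 42^2 = 1764 ≡ 48 (mod 143)
7^32 ≡ 48^2 = 2304 ≡ 16 (mod 143)
7^64 ≡ 16^2 = 256 ≡ 113 (mod 143)
7^128 ≡ 113^2 = 12769 ≡ 42 (mod 143)
142 = 128 + 8 + 4 + 2 in binary powers of 2.
So 7^142 ≡ 42 · 42 · 113 · 49 ≡ 82 (mod 143).
Since 82 ≠ 1, base 7 is a Fermat witness: 143 is composite.

82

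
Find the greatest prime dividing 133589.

89

133589 = 19 · 7031
7031 = 79 · 89
89 is prime.
So 133589 = 19 · 79 · 89; the largest prime factor is 89.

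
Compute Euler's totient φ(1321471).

1274880

Factor: 1321471 = 41 · 167 · 193.
φ(1321471) = (41−1) · (167−1) · (193−1) = 40 · 166 · 192 = 1274880.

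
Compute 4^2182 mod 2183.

2106

4^1 ≡ 4 (mod 2183)
4^2 ≡ 4^2 = 16 ≡ 16 (mod 2183)
4^4 ≡ 16^2 = 256 ≡ 256 (mod 2183)
4^8 ≡ 256^2 = 65536 ≡ 46 (mod 2183)
4^16 ≡ 46^2 = 2116 ≡ 2116 (mod 2183)
4^32 ≡ 2116^2 = 4477456 ≡ 123 (mod 2183)
4^64 ≡ 123^2 = 15129 ≡ 2031 (mod 2183)
4^128 ≡ 2031^2 = 4124961 ≡ 1274 (mod 2183)
4^256 ≡ 1274^2 = 1623076 ≡ 1107 (mod 2183)
4^512 ≡ 1107^2 = 1225449 ≡ 786 (mod 2183)
4^1024 ≡ 786^2 = 617796 ≡ 7 (mod 2183)
4^2048 ≡ 7^2 = 49 ≡ 49 (mod 2183)
2182 = 2048 + 128 + 4 + 2 in binary powers of 2.
So 4^2182 ≡ 49 · 1274 · 256 · 16 ≡ 2106 (mod 2183).
Since 2106 ≠ 1, base 4 is a Fermat witness: 2183 is composite.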